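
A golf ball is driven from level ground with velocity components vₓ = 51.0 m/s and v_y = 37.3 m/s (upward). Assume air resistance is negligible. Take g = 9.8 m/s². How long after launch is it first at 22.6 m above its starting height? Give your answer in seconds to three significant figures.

Require v_y0 t − ½ g t² = 22.6, i.e. 4.900 t² − 37.30 t + 22.6 = 0.
t = [37.30 ± √(37.30² − 2·9.80·22.6)] / 9.80 = (37.30 ± 30.79) / 9.80, so t = 0.6638 s or t = 6.948 s.
The first (ascending) time is 0.6638 s.

0.664 s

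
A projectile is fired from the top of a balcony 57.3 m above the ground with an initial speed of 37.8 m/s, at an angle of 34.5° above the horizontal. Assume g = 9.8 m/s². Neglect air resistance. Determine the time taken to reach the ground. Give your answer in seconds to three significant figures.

Resolve: vₓ = 37.80 cos 34.5° = 31.15 m/s and v_y0 = 37.80 sin 34.5° = 21.41 m/s.
The projectile lands when y = 57.3 + (21.41) t − ½·9.80·t² = 0. Positive root: t = (21.41 + √(21.41² + 2·9.80·57.3)) / 9.80 = (21.41 + 39.77) / 9.80 = 6.243 s.

6.24 s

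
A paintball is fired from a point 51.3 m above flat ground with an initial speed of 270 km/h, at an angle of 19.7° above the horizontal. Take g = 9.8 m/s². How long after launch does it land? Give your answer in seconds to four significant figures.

6.718 s

Convert: 270 km/h = 270/3.6 = 75.00 m/s.
vₓ = 75.00 cos 19.7° = 70.61 m/s; v_y0 = 75.00 sin 19.7° = 25.28 m/s.
The projectile lands when y = 51.3 + (25.28) t − ½·9.80·t² = 0. Positive root: t = (25.28 + √(25.28² + 2·9.80·51.3)) / 9.80 = (25.28 + 40.55) / 9.80 = 6.718 s.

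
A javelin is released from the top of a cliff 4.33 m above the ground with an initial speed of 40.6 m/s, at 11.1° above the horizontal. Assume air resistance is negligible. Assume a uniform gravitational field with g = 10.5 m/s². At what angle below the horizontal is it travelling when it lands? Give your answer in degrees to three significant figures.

17.2°

Resolve: vₓ = 40.60 cos 11.1° = 39.84 m/s and v_y0 = 40.60 sin 11.1° = 7.816 m/s.
The projectile lands when y = 4.33 + (7.816) t − ½·10.5·t² = 0. Positive root: t = (7.816 + √(7.816² + 2·10.5·4.33)) / 10.5 = (7.816 + 12.33) / 10.5 = 1.919 s.
At impact: v_y = v_y0 − g t = −12.33 m/s; vₓ = 39.84 m/s.
Angle below horizontal: arctan(|v_y|/vₓ) = arctan(12.33/39.84) = 17.20°.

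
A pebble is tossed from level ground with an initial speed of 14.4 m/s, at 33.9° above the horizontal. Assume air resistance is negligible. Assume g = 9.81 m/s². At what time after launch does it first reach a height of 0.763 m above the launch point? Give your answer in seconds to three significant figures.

0.101 s

Components: vₓ = 14.40 cos 33.9° = 11.95 m/s, v_y0 = 14.40 sin 33.9° = 8.032 m/s.
Height y(t) = 8.032 t − 4.905 t² = 0.763 gives 4.905 t² − 8.032 t + 0.763 = 0.
Quadratic formula: t = (8.032 ± √49.535) / 9.81 = (8.032 ± 7.038) / 9.81 → t = 0.1013 s or 1.536 s.
The first (ascending) time is 0.1013 s.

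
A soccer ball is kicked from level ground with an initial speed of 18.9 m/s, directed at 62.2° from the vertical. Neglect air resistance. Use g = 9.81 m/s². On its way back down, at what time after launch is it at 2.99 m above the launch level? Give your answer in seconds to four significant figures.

1.343 s

Components: vₓ = 18.90 sin 62.2° = 16.72 m/s, v_y0 = 18.90 cos 62.2° = 8.815 m/s.
Set y = v_y0 t − ½ g t² = 2.99: 4.905 t² − 8.815 t + 2.99 = 0.
Quadratic formula: t = (8.815 ± √19.035) / 9.81 = (8.815 ± 4.363) / 9.81 → t = 0.4538 s or 1.343 s.
The descending-branch root is 1.343 s.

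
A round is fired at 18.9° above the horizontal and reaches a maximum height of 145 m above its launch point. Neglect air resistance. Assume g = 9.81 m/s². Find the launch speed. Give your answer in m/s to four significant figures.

164.7 m/s

At the peak v_y = 0, so v_y0 = √(2gH) = √(2 × 9.81 × 145) = 53.34 m/s.
v_y0 = v₀ sin θ ⇒ v₀ = 53.34 / sin 18.9° = 164.7 m/s.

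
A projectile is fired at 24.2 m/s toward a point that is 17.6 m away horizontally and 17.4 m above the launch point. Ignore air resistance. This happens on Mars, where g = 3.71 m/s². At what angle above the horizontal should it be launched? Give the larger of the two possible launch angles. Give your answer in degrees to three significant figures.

Trajectory: y = x tanθ − g x² (1 + tan²θ)/(2v₀²). With x = 17.6, y = 17.4, v₀ = 24.2, g = 3.71:
0.9812 tan²θ − 17.6 tanθ + (18.38) = 0.
tanθ = [17.6 ± √(17.6² − 4 × 0.9812 × (18.38))] / (2 × 0.9812) = (17.6 ± 15.41) / 1.962, giving tanθ = 1.114 or 16.82.
θ = 48.07° or 86.60°; the larger is 86.60°.

86.6°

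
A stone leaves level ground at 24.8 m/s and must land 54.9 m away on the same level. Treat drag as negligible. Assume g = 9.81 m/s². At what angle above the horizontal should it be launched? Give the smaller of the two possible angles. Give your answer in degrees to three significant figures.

30.6°

R = v₀² sin 2θ / g gives sin 2θ = gR/v₀² = 9.81·54.9/24.8² = 0.8757.
2θ = 61.12° or 180° − 61.12° = 118.9°, so θ = 30.56° or 59.44°.
The smaller angle is 30.56°.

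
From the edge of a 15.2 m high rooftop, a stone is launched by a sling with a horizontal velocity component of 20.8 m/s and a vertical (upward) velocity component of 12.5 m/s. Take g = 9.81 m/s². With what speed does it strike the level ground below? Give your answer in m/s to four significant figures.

The projectile lands when y = 15.2 + (12.50) t − ½·9.81·t² = 0. Positive root: t = (12.50 + √(12.50² + 2·9.81·15.2)) / 9.81 = (12.50 + 21.32) / 9.81 = 3.447 s.
Vertical velocity at impact: v_y = v_y0 − g t = 12.50 − 9.81 × 3.447 = −21.32 m/s.
Speed: |v| = √(vₓ² + v_y²) = √(20.80² + 21.32²) = 29.78 m/s.

29.78 m/s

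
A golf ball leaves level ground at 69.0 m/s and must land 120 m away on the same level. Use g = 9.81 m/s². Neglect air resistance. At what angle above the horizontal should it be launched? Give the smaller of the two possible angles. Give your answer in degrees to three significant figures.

R = v₀² sin 2θ / g gives sin 2θ = gR/v₀² = 9.81·120/69.0² = 0.2473.
2θ = 14.32° or 180° − 14.32° = 165.7°, so θ = 7.158° or 82.84°.
The smaller angle is 7.158°.

7.16°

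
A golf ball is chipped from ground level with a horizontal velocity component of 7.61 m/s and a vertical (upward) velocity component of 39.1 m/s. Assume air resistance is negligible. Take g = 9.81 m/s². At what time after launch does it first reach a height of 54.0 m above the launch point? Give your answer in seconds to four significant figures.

1.777 s

Require v_y0 t − ½ g t² = 54.0, i.e. 4.905 t² − 39.10 t + 54.0 = 0.
t = [39.10 ± √(39.10² − 2·9.81·54.0)] / 9.81 = (39.10 ± 21.66) / 9.81, so t = 1.777 s or t = 6.194 s.
The first (ascending) time is 1.777 s.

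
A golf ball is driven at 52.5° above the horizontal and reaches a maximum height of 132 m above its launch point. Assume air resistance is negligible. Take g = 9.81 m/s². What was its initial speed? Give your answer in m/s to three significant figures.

At the peak v_y = 0, so v_y0 = √(2gH) = √(2 × 9.81 × 132) = 50.89 m/s.
v_y0 = v₀ sin θ ⇒ v₀ = 50.89 / sin 52.5° = 64.15 m/s.

64.1 m/s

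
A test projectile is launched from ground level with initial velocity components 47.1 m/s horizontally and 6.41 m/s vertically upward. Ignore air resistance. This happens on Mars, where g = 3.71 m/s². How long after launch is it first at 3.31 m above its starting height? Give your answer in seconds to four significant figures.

Require v_y0 t − ½ g t² = 3.31, i.e. 1.855 t² − 6.410 t + 3.31 = 0.
t = [6.410 ± √(6.410² − 2·3.71·3.31)] / 3.71 = (6.410 ± 4.065) / 3.71, so t = 0.6320 s or t = 2.824 s.
The first (ascending) time is 0.6320 s.

0.6320 s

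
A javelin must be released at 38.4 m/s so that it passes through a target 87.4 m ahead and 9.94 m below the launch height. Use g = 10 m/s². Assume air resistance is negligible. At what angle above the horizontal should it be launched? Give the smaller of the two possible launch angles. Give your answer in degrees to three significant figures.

11.0°

Trajectory: y = x tanθ − g x² (1 + tan²θ)/(2v₀²). With x = 87.4, y = −9.94, v₀ = 38.4, g = 10.0:
25.90 tan²θ − 87.4 tanθ + (15.96) = 0.
tanθ = [87.4 ± √(87.4² − 4 × 25.90 × (15.96))] / (2 × 25.90) = (87.4 ± 77.36) / 51.80, giving tanθ = 0.1938 or 3.181.
θ = 10.97° or 72.55°; the smaller is 10.97°.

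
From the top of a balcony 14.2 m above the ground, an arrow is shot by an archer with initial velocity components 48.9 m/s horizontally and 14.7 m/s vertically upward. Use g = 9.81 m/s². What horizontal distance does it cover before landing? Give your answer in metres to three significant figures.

184 m

Vertical motion (up positive, ground at y = 0): 4.905 t² − (14.70) t − 14.2 = 0, so t = (14.70 + √(14.70² + 2·9.81·14.2)) / 9.81 = (14.70 + 22.24) / 9.81 = 3.766 s.
Horizontal distance: R = vₓ t = 48.90 × 3.766 = 184.1 m.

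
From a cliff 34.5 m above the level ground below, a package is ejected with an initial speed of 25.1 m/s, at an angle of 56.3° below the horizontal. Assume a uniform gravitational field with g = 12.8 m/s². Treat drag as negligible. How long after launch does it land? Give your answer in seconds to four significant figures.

1.206 s

Horizontal component vₓ = 25.10 cos 56.3° = 13.93 m/s; vertical v_y0 = −20.88 m/s (downward).
The projectile lands when y = 34.5 + (−20.88) t − ½·12.8·t² = 0. Positive root: t = (−20.88 + √(20.88² + 2·12.8·34.5)) / 12.8 = (−20.88 + 36.32) / 12.8 = 1.206 s.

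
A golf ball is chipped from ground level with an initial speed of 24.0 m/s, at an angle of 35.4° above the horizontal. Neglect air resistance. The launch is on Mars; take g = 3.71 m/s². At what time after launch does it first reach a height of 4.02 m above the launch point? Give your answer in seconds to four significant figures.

Components: vₓ = 24.00 cos 35.4° = 19.56 m/s, v_y0 = 24.00 sin 35.4° = 13.90 m/s.
Require v_y0 t − ½ g t² = 4.02, i.e. 1.855 t² − 13.90 t + 4.02 = 0.
Quadratic formula: t = (13.90 ± √163.46) / 3.71 = (13.90 ± 12.79) / 3.71 → t = 0.3013 s or 7.193 s.
The first (ascending) time is 0.3013 s.

0.3013 s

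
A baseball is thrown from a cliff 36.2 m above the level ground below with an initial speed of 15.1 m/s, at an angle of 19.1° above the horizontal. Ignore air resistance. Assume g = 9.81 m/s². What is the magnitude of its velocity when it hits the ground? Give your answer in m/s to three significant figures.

30.6 m/s

Resolve: vₓ = 15.10 cos 19.1° = 14.27 m/s and v_y0 = 15.10 sin 19.1° = 4.941 m/s.
With up positive and y = 0 at the ground: y(t) = 36.2 + (4.941) t − 4.905 t². Setting y = 0 and taking the positive root: t = [4.941 + √(4.941² + 2·9.81·36.2)] / 9.81 = (4.941 + 27.10) / 9.81 = 3.267 s.
Vertical velocity at impact: v_y = v_y0 − g t = 4.941 − 9.81 × 3.267 = −27.10 m/s.
Speed: |v| = √(vₓ² + v_y²) = √(14.27² + 27.10²) = 30.63 m/s.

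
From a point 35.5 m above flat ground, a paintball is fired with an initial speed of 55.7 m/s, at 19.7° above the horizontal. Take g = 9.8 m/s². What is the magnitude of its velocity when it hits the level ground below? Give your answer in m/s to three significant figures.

61.6 m/s

Components: vₓ = 55.70 cos 19.7° = 52.44 m/s, v_y0 = 55.70 sin 19.7° = 18.78 m/s.
Vertical motion (up positive, ground at y = 0): 4.900 t² − (18.78) t − 35.5 = 0, so t = (18.78 + √(18.78² + 2·9.80·35.5)) / 9.80 = (18.78 + 32.38) / 9.80 = 5.220 s.
Vertical velocity at impact: v_y = v_y0 − g t = 18.78 − 9.80 × 5.220 = −32.38 m/s.
Speed: |v| = √(vₓ² + v_y²) = √(52.44² + 32.38²) = 61.63 m/s.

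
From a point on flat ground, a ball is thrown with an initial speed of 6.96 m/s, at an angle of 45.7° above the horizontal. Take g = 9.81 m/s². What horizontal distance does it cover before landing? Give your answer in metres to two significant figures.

Components: vₓ = 6.960 cos 45.7° = 4.861 m/s, v_y0 = 6.960 sin 45.7° = 4.981 m/s.
Time aloft: T = 2 v_y0 / g = 2 × 4.981 / 9.81 = 1.016 s.
Horizontal distance R = vₓ T = 4.861 × 1.016 = 4.937 m.

4.9 m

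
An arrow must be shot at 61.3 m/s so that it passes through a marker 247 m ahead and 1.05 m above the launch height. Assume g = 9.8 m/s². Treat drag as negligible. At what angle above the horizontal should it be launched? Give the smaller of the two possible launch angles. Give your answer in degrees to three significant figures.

20.3°

Trajectory: y = x tanθ − g x² (1 + tan²θ)/(2v₀²). With x = 247, y = 1.05, v₀ = 61.3, g = 9.80:
79.56 tan²θ − 247 tanθ + (80.61) = 0.
tanθ = [247 ± √(247² − 4 × 79.56 × (80.61))] / (2 × 79.56) = (247 ± 188.0) / 159.1, giving tanθ = 0.3706 or 2.734.
θ = 20.33° or 69.91°; the smaller is 20.33°.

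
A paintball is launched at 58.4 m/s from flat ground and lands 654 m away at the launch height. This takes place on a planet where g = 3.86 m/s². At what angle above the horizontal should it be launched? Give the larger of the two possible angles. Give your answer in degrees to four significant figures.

R = v₀² sin 2θ / g gives sin 2θ = gR/v₀² = 3.86·654/58.4² = 0.7402.
2θ = 47.75° or 180° − 47.75° = 132.3°, so θ = 23.87° or 66.13°.
The larger angle is 66.13°.

66.13°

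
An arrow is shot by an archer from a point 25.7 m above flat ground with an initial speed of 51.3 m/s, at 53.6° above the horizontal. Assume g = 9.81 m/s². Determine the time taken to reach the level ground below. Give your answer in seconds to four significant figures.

9.000 s

vₓ = 51.30 cos 53.6° = 30.44 m/s; v_y0 = 51.30 sin 53.6° = 41.29 m/s.
With up positive and y = 0 at the ground: y(t) = 25.7 + (41.29) t − 4.905 t². Setting y = 0 and taking the positive root: t = [41.29 + √(41.29² + 2·9.81·25.7)] / 9.81 = (41.29 + 47.00) / 9.81 = 9.000 s.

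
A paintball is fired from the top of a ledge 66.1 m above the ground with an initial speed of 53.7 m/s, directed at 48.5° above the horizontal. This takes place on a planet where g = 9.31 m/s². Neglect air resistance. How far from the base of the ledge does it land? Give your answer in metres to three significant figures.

vₓ = 53.70 cos 48.5° = 35.58 m/s; v_y0 = 53.70 sin 48.5° = 40.22 m/s.
Vertical motion (up positive, ground at y = 0): 4.655 t² − (40.22) t − 66.1 = 0, so t = (40.22 + √(40.22² + 2·9.31·66.1)) / 9.31 = (40.22 + 53.37) / 9.31 = 10.05 s.
Horizontal distance: R = vₓ t = 35.58 × 10.05 = 357.7 m.

358 m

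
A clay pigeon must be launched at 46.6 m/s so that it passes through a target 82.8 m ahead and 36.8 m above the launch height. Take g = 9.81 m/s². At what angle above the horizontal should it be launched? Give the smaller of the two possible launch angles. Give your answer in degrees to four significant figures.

Trajectory: y = x tanθ − g x² (1 + tan²θ)/(2v₀²). With x = 82.8, y = 36.8, v₀ = 46.6, g = 9.81:
15.49 tan²θ − 82.8 tanθ + (52.29) = 0.
tanθ = [82.8 ± √(82.8² − 4 × 15.49 × (52.29))] / (2 × 15.49) = (82.8 ± 60.14) / 30.97, giving tanθ = 0.7316 or 4.615.
θ = 36.19° or 77.77°; the smaller is 36.19°.

36.19°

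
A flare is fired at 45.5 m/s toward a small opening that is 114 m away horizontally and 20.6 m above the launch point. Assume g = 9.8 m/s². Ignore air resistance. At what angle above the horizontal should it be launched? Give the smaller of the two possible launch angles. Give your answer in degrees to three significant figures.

Trajectory: y = x tanθ − g x² (1 + tan²θ)/(2v₀²). With x = 114, y = 20.6, v₀ = 45.5, g = 9.80:
30.76 tan²θ − 114 tanθ + (51.36) = 0.
tanθ = [114 ± √(114² − 4 × 30.76 × (51.36))] / (2 × 30.76) = (114 ± 81.71) / 61.52, giving tanθ = 0.5249 or 3.181.
θ = 27.69° or 72.55°; the smaller is 27.69°.

27.7°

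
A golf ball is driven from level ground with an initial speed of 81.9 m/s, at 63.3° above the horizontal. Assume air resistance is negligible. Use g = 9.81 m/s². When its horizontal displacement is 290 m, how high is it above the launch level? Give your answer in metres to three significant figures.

vₓ = 81.90 cos 63.3° = 36.80 m/s; v_y0 = 81.90 sin 63.3° = 73.17 m/s.
Time to reach x = 290 m: t = x/vₓ = 290/36.80 = 7.881 s.
Height: y = v_y0 t − ½ g t² = 73.17 × 7.881 − 4.905 × 7.881² = 576.6 − 304.6 = 272.0 m.

272 m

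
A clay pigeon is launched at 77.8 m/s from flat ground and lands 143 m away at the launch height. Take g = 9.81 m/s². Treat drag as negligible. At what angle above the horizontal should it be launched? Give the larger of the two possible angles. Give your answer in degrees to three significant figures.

83.3°

From R = (v₀²/g) sin 2θ: sin 2θ = 9.81 × 143 / 6052.8 = 0.2318.
2θ = 13.40° or 180° − 13.40° = 166.6°, so θ = 6.700° or 83.30°.
The larger angle is 83.30°.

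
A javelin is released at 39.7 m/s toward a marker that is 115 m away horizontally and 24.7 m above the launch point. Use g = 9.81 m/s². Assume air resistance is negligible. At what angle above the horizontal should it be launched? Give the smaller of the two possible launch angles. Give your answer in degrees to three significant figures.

Trajectory: y = x tanθ − g x² (1 + tan²θ)/(2v₀²). With x = 115, y = 24.7, v₀ = 39.7, g = 9.81:
41.16 tan²θ − 115 tanθ + (65.86) = 0.
tanθ = [115 ± √(115² − 4 × 41.16 × (65.86))] / (2 × 41.16) = (115 ± 48.81) / 82.32, giving tanθ = 0.8041 or 1.990.
θ = 38.80° or 63.32°; the smaller is 38.80°.

38.8°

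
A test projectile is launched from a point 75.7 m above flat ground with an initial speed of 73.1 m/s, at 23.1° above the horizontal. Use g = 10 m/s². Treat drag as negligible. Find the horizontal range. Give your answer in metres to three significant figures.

518 m

vₓ = 73.10 cos 23.1° = 67.24 m/s; v_y0 = 73.10 sin 23.1° = 28.68 m/s.
Vertical motion (up positive, ground at y = 0): 5.000 t² − (28.68) t − 75.7 = 0, so t = (28.68 + √(28.68² + 2·10.0·75.7)) / 10.0 = (28.68 + 48.34) / 10.0 = 7.702 s.
Horizontal distance: R = vₓ t = 67.24 × 7.702 = 517.9 m.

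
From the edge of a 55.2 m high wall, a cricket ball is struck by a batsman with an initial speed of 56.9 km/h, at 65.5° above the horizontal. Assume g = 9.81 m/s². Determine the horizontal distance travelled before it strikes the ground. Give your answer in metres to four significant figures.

Convert: 56.9 km/h = 56.9/3.6 = 15.81 m/s.
Resolve: vₓ = 15.81 cos 65.5° = 6.554 m/s and v_y0 = 15.81 sin 65.5° = 14.38 m/s.
Vertical motion (up positive, ground at y = 0): 4.905 t² − (14.38) t − 55.2 = 0, so t = (14.38 + √(14.38² + 2·9.81·55.2)) / 9.81 = (14.38 + 35.91) / 9.81 = 5.127 s.
Horizontal distance: R = vₓ t = 6.554 × 5.127 = 33.61 m.

33.61 m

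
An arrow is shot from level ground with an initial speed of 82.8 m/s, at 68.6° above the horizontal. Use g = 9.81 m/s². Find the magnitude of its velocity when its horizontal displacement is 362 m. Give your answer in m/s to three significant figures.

50.5 m/s

Components: vₓ = 82.80 cos 68.6° = 30.21 m/s, v_y0 = 82.80 sin 68.6° = 77.09 m/s.
x = vₓ t ⇒ t = 362/30.21 = 11.98 s.
Vertical velocity there: v_y = v_y0 − g t = 77.09 − 9.81 × 11.98 = −40.45 m/s.
Speed: √(vₓ² + v_y²) = √(30.21² + 40.45²) = 50.49 m/s.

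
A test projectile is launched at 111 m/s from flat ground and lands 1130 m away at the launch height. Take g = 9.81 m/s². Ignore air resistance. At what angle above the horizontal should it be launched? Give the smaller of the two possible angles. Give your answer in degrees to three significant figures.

Level-ground range R = v₀² sin(2θ)/g ⇒ sin(2θ) = gR/v₀² = 9.81 × 1130 / 111² = 0.8997.
2θ = 64.12° or 180° − 64.12° = 115.9°, so θ = 32.06° or 57.94°.
The smaller angle is 32.06°.

32.1°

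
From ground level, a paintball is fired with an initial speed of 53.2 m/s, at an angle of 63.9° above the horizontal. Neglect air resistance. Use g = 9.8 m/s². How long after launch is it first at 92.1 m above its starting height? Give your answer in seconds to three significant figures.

2.65 s

Horizontal component vₓ = 53.20 cos 63.9° = 23.40 m/s; vertical v_y0 = 53.20 sin 63.9° = 47.78 m/s.
Height y(t) = 47.78 t − 4.900 t² = 92.1 gives 4.900 t² − 47.78 t + 92.1 = 0.
Quadratic formula: t = (47.78 ± √477.30) / 9.80 = (47.78 ± 21.85) / 9.80 → t = 2.646 s or 7.104 s.
The first (ascending) time is 2.646 s.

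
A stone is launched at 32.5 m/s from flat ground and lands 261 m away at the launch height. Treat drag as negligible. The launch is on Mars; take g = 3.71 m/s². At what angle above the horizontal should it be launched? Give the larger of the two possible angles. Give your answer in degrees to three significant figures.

R = v₀² sin 2θ / g gives sin 2θ = gR/v₀² = 3.71·261/32.5² = 0.9167.
2θ = 66.45° or 180° − 66.45° = 113.5°, so θ = 33.23° or 56.77°.
The larger angle is 56.77°.

56.8°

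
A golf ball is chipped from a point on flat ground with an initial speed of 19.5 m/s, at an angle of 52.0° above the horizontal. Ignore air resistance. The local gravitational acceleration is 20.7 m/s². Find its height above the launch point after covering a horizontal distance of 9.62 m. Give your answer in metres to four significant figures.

5.667 m

vₓ = 19.50 cos 52.0° = 12.01 m/s; v_y0 = 19.50 sin 52.0° = 15.37 m/s.
Time to reach x = 9.62 m: t = x/vₓ = 9.62/12.01 = 0.8013 s.
Height: y = v_y0 t − ½ g t² = 15.37 × 0.8013 − 10.35 × 0.8013² = 12.31 − 6.646 = 5.667 m.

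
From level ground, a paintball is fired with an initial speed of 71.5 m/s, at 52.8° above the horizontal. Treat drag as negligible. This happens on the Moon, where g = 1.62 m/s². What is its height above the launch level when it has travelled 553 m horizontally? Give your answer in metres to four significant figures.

vₓ = 71.50 cos 52.8° = 43.23 m/s; v_y0 = 71.50 sin 52.8° = 56.95 m/s.
Time to reach x = 553 m: t = x/vₓ = 553/43.23 = 12.79 s.
Height: y = v_y0 t − ½ g t² = 56.95 × 12.79 − 0.8100 × 12.79² = 728.6 − 132.6 = 596.0 m.

596.0 m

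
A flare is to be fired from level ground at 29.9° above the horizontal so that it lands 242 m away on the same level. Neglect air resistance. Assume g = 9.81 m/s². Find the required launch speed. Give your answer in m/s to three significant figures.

52.4 m/s

From R = (v₀² / g) sin 2θ: v₀ = √(gR / sin 2θ).
v₀ = √(9.81 × 242 / sin 59.80°) = √(2374 / 0.8643) = √2746.8 = 52.41 m/s.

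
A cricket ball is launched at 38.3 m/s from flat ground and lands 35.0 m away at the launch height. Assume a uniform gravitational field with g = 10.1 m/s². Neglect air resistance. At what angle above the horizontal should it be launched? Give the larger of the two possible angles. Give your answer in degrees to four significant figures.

Level-ground range R = v₀² sin(2θ)/g ⇒ sin(2θ) = gR/v₀² = 10.1 × 35.0 / 38.3² = 0.2410.
2θ = 13.94° or 180° − 13.94° = 166.1°, so θ = 6.972° or 83.03°.
The larger angle is 83.03°.

83.03°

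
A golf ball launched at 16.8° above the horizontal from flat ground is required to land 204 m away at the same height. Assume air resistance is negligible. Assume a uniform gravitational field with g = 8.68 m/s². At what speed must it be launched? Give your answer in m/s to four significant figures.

56.57 m/s

Level-ground range: R = v₀² sin(2θ)/g, so v₀ = √(gR / sin 2θ).
v₀ = √(8.68 × 204 / sin 33.60°) = √(1771 / 0.5534) = √3199.8 = 56.57 m/s.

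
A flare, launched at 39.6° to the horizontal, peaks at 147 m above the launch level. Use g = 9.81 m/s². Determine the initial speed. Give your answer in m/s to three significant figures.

At the peak v_y = 0, so v_y0 = √(2gH) = √(2 × 9.81 × 147) = 53.70 m/s.
v_y0 = v₀ sin θ ⇒ v₀ = 53.70 / sin 39.6° = 84.25 m/s.

84.3 m/s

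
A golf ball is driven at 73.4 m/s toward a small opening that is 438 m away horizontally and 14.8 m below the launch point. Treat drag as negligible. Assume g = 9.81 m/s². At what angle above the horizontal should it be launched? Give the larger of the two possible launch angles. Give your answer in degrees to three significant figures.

64.2°

Trajectory: y = x tanθ − g x² (1 + tan²θ)/(2v₀²). With x = 438, y = −14.8, v₀ = 73.4, g = 9.81:
174.7 tan²θ − 438 tanθ + (159.9) = 0.
tanθ = [438 ± √(438² − 4 × 174.7 × (159.9))] / (2 × 174.7) = (438 ± 283.1) / 349.3, giving tanθ = 0.4434 or 2.064.
θ = 23.91° or 64.15°; the larger is 64.15°.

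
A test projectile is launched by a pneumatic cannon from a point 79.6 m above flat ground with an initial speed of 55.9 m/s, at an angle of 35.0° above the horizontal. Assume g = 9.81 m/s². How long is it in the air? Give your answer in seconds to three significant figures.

Resolve: vₓ = 55.90 cos 35.0° = 45.79 m/s and v_y0 = 55.90 sin 35.0° = 32.06 m/s.
With up positive and y = 0 at the ground: y(t) = 79.6 + (32.06) t − 4.905 t². Setting y = 0 and taking the positive root: t = [32.06 + √(32.06² + 2·9.81·79.6)] / 9.81 = (32.06 + 50.89) / 9.81 = 8.456 s.

8.46 s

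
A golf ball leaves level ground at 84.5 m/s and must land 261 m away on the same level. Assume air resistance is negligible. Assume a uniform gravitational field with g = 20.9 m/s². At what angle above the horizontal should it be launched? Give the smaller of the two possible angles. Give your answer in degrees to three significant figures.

24.9°

From R = (v₀²/g) sin 2θ: sin 2θ = 20.9 × 261 / 7140.2 = 0.7640.
2θ = 49.81° or 180° − 49.81° = 130.2°, so θ = 24.91° or 65.09°.
The smaller angle is 24.91°.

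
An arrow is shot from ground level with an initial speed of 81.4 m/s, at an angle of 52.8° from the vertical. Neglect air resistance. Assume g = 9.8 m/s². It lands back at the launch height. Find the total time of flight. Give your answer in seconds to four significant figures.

10.04 s

vₓ = 81.40 sin 52.8° = 64.84 m/s; v_y0 = 81.40 cos 52.8° = 49.21 m/s.
Landing at launch height ⇒ T = 2 v_y0 / g = 2 × 49.21 / 9.80 = 10.04 s.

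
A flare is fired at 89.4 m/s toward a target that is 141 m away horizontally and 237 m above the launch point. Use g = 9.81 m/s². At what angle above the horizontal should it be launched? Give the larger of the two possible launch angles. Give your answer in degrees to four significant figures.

Trajectory: y = x tanθ − g x² (1 + tan²θ)/(2v₀²). With x = 141, y = 237, v₀ = 89.4, g = 9.81:
12.20 tan²θ − 141 tanθ + (249.2) = 0.
tanθ = [141 ± √(141² − 4 × 12.20 × (249.2))] / (2 × 12.20) = (141 ± 87.86) / 24.40, giving tanθ = 2.178 or 9.378.
θ = 65.34° or 83.91°; the larger is 83.91°.

83.91°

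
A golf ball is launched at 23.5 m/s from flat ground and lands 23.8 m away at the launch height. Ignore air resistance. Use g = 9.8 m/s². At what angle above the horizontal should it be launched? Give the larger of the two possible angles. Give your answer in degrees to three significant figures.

Level-ground range R = v₀² sin(2θ)/g ⇒ sin(2θ) = gR/v₀² = 9.80 × 23.8 / 23.5² = 0.4223.
2θ = 24.98° or 180° − 24.98° = 155.0°, so θ = 12.49° or 77.51°.
The larger angle is 77.51°.

77.5°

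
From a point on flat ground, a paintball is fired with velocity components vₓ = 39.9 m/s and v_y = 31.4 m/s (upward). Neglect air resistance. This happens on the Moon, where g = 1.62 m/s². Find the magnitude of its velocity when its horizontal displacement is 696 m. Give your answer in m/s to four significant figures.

40.02 m/s

x = vₓ t ⇒ t = 696/39.90 = 17.44 s.
Vertical velocity there: v_y = v_y0 − g t = 31.40 − 1.62 × 17.44 = 3.141 m/s.
Speed: √(vₓ² + v_y²) = √(39.90² + 3.141²) = 40.02 m/s.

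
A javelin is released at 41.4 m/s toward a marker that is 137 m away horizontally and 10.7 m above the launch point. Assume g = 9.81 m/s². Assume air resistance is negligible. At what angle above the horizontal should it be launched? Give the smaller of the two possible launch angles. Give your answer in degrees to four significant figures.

31.87°

Trajectory: y = x tanθ − g x² (1 + tan²θ)/(2v₀²). With x = 137, y = 10.7, v₀ = 41.4, g = 9.81:
53.71 tan²θ − 137 tanθ + (64.41) = 0.
tanθ = [137 ± √(137² − 4 × 53.71 × (64.41))] / (2 × 53.71) = (137 ± 70.21) / 107.4, giving tanθ = 0.6217 or 1.929.
θ = 31.87° or 62.60°; the smaller is 31.87°.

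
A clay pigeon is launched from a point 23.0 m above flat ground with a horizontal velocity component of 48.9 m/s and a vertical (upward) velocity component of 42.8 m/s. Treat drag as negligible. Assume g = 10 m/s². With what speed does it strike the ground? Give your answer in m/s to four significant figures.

68.43 m/s

Vertical motion (up positive, ground at y = 0): 5.000 t² − (42.80) t − 23.0 = 0, so t = (42.80 + √(42.80² + 2·10.0·23.0)) / 10.0 = (42.80 + 47.87) / 10.0 = 9.067 s.
Vertical velocity at impact: v_y = v_y0 − g t = 42.80 − 10.0 × 9.067 = −47.87 m/s.
Speed: |v| = √(vₓ² + v_y²) = √(48.90² + 47.87²) = 68.43 m/s.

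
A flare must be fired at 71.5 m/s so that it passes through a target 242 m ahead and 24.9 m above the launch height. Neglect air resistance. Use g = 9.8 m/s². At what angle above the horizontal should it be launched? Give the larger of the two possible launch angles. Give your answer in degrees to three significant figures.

Trajectory: y = x tanθ − g x² (1 + tan²θ)/(2v₀²). With x = 242, y = 24.9, v₀ = 71.5, g = 9.80:
56.13 tan²θ − 242 tanθ + (81.03) = 0.
tanθ = [242 ± √(242² − 4 × 56.13 × (81.03))] / (2 × 56.13) = (242 ± 200.9) / 112.3, giving tanθ = 0.3659 or 3.945.
θ = 20.10° or 75.78°; the larger is 75.78°.

75.8°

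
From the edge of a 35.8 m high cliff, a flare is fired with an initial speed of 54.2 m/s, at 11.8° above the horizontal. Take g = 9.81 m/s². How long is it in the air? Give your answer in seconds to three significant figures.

4.06 s

Components: vₓ = 54.20 cos 11.8° = 53.05 m/s, v_y0 = 54.20 sin 11.8° = 11.08 m/s.
The projectile lands when y = 35.8 + (11.08) t − ½·9.81·t² = 0. Positive root: t = (11.08 + √(11.08² + 2·9.81·35.8)) / 9.81 = (11.08 + 28.73) / 9.81 = 4.058 s.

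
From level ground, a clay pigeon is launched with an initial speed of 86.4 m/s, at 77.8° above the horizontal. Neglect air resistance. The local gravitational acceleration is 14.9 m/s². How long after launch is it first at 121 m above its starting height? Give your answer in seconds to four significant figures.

1.683 s

vₓ = 86.40 cos 77.8° = 18.26 m/s; v_y0 = 86.40 sin 77.8° = 84.45 m/s.
Set y = v_y0 t − ½ g t² = 121: 7.450 t² − 84.45 t + 121 = 0.
t = [84.45 ± √(84.45² − 2·14.9·121)] / 14.9 = (84.45 ± 59.38) / 14.9, so t = 1.683 s or t = 9.653 s.
The first (ascending) time is 1.683 s.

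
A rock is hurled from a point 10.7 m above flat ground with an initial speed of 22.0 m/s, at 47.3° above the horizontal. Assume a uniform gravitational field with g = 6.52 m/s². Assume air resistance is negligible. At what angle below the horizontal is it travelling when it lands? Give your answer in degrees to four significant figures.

53.31°

vₓ = 22.00 cos 47.3° = 14.92 m/s; v_y0 = 22.00 sin 47.3° = 16.17 m/s.
Vertical motion (up positive, ground at y = 0): 3.260 t² − (16.17) t − 10.7 = 0, so t = (16.17 + √(16.17² + 2·6.52·10.7)) / 6.52 = (16.17 + 20.02) / 6.52 = 5.551 s.
At impact: v_y = v_y0 − g t = −20.02 m/s; vₓ = 14.92 m/s.
Angle below horizontal: arctan(|v_y|/vₓ) = arctan(20.02/14.92) = 53.31°.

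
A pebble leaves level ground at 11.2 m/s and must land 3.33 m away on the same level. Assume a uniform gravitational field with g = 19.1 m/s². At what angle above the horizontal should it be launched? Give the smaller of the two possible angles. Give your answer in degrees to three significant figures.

R = v₀² sin 2θ / g gives sin 2θ = gR/v₀² = 19.1·3.33/11.2² = 0.5070.
2θ = 30.47° or 180° − 30.47° = 149.5°, so θ = 15.23° or 74.77°.
The smaller angle is 15.23°.

15.2°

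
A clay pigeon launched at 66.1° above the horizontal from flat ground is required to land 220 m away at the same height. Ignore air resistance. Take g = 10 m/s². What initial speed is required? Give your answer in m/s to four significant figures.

Level-ground range: R = v₀² sin(2θ)/g, so v₀ = √(gR / sin 2θ).
v₀ = √(10.0 × 220 / sin 132.2°) = √(2200 / 0.7408) = √2969.7 = 54.50 m/s.

54.50 m/s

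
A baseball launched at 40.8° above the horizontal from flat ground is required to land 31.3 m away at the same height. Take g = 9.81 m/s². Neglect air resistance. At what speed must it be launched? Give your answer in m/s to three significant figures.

17.6 m/s

On level ground R = v₀² sin 2θ / g ⇒ v₀ = √(gR / sin 2θ).
v₀ = √(9.81 × 31.3 / sin 81.60°) = √(307.1 / 0.9893) = √310.38 = 17.62 m/s.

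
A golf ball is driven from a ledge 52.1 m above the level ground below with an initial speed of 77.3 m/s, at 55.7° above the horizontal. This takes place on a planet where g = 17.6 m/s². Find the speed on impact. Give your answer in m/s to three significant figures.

88.4 m/s

vₓ = 77.30 cos 55.7° = 43.56 m/s; v_y0 = 77.30 sin 55.7° = 63.86 m/s.
With up positive and y = 0 at the ground: y(t) = 52.1 + (63.86) t − 8.800 t². Setting y = 0 and taking the positive root: t = [63.86 + √(63.86² + 2·17.6·52.1)] / 17.6 = (63.86 + 76.89) / 17.6 = 7.997 s.
Vertical velocity at impact: v_y = v_y0 − g t = 63.86 − 17.6 × 7.997 = −76.89 m/s.
Speed: |v| = √(vₓ² + v_y²) = √(43.56² + 76.89²) = 88.37 m/s.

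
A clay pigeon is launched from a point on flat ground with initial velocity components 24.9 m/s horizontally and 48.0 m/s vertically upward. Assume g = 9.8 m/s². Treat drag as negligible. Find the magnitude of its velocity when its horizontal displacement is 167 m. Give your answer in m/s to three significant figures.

30.6 m/s

x = vₓ t ⇒ t = 167/24.90 = 6.707 s.
Vertical velocity there: v_y = v_y0 − g t = 48.00 − 9.80 × 6.707 = −17.73 m/s.
Speed: √(vₓ² + v_y²) = √(24.90² + 17.73²) = 30.57 m/s.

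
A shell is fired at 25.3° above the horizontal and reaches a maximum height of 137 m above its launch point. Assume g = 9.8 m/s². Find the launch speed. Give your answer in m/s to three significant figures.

At the peak v_y = 0, so v_y0 = √(2gH) = √(2 × 9.80 × 137) = 51.82 m/s.
v_y0 = v₀ sin θ ⇒ v₀ = 51.82 / sin 25.3° = 121.3 m/s.

121 m/s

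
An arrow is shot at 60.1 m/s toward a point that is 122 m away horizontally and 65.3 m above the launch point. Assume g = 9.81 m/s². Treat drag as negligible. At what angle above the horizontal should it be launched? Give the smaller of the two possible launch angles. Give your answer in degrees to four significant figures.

38.99°

Trajectory: y = x tanθ − g x² (1 + tan²θ)/(2v₀²). With x = 122, y = 65.3, v₀ = 60.1, g = 9.81:
20.21 tan²θ − 122 tanθ + (85.51) = 0.
tanθ = [122 ± √(122² − 4 × 20.21 × (85.51))] / (2 × 20.21) = (122 ± 89.28) / 40.42, giving tanθ = 0.8095 or 5.227.
θ = 38.99° or 79.17°; the smaller is 38.99°.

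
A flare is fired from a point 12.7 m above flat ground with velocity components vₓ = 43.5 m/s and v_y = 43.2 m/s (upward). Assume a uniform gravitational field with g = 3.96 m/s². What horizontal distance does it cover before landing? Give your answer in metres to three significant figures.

962 m

The projectile lands when y = 12.7 + (43.20) t − ½·3.96·t² = 0. Positive root: t = (43.20 + √(43.20² + 2·3.96·12.7)) / 3.96 = (43.20 + 44.35) / 3.96 = 22.11 s.
Horizontal distance: R = vₓ t = 43.50 × 22.11 = 961.7 m.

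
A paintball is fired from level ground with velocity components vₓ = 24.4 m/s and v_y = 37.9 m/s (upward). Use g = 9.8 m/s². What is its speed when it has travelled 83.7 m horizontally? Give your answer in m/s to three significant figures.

Time to reach x = 83.7 m: t = x/vₓ = 83.7/24.40 = 3.430 s.
Vertical velocity there: v_y = v_y0 − g t = 37.90 − 9.80 × 3.430 = 4.283 m/s.
Speed: √(vₓ² + v_y²) = √(24.40² + 4.283²) = 24.77 m/s.

24.8 m/s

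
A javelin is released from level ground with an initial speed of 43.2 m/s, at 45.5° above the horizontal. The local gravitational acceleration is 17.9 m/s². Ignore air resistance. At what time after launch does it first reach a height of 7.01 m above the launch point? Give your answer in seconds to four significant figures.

0.2449 s

Resolve: vₓ = 43.20 cos 45.5° = 30.28 m/s and v_y0 = 43.20 sin 45.5° = 30.81 m/s.
Require v_y0 t − ½ g t² = 7.01, i.e. 8.950 t² − 30.81 t + 7.01 = 0.
t = [30.81 ± √(30.81² − 2·17.9·7.01)] / 17.9 = (30.81 ± 26.43) / 17.9, so t = 0.2449 s or t = 3.198 s.
The first (ascending) time is 0.2449 s.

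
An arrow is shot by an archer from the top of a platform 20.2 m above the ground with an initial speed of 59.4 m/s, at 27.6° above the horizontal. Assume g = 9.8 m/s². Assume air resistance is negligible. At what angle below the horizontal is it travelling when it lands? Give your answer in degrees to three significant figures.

Resolve: vₓ = 59.40 cos 27.6° = 52.64 m/s and v_y0 = 59.40 sin 27.6° = 27.52 m/s.
Vertical motion (up positive, ground at y = 0): 4.900 t² − (27.52) t − 20.2 = 0, so t = (27.52 + √(27.52² + 2·9.80·20.2)) / 9.80 = (27.52 + 33.96) / 9.80 = 6.273 s.
At impact: v_y = v_y0 − g t = −33.96 m/s; vₓ = 52.64 m/s.
Angle below horizontal: arctan(|v_y|/vₓ) = arctan(33.96/52.64) = 32.83°.

32.8°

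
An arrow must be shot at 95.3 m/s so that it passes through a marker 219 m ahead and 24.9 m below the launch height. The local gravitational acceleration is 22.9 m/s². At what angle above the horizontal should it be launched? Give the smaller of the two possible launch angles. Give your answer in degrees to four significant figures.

Trajectory: y = x tanθ − g x² (1 + tan²θ)/(2v₀²). With x = 219, y = −24.9, v₀ = 95.3, g = 22.9:
60.47 tan²θ − 219 tanθ + (35.57) = 0.
tanθ = [219 ± √(219² − 4 × 60.47 × (35.57))] / (2 × 60.47) = (219 ± 198.4) / 120.9, giving tanθ = 0.1704 or 3.451.
θ = 9.671° or 73.84°; the smaller is 9.671°.

9.671°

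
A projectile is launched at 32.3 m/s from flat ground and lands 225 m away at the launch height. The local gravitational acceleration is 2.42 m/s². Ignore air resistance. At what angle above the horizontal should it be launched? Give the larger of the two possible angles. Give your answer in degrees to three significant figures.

74.3°

R = v₀² sin 2θ / g gives sin 2θ = gR/v₀² = 2.42·225/32.3² = 0.5219.
2θ = 31.46° or 180° − 31.46° = 148.5°, so θ = 15.73° or 74.27°.
The larger angle is 74.27°.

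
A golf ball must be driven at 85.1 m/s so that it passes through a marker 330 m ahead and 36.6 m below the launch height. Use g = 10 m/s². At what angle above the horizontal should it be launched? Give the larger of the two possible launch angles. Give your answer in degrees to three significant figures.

Trajectory: y = x tanθ − g x² (1 + tan²θ)/(2v₀²). With x = 330, y = −36.6, v₀ = 85.1, g = 10.0:
75.19 tan²θ − 330 tanθ + (38.59) = 0.
tanθ = [330 ± √(330² − 4 × 75.19 × (38.59))] / (2 × 75.19) = (330 ± 311.9) / 150.4, giving tanθ = 0.1202 or 4.269.
θ = 6.855° or 76.82°; the larger is 76.82°.

76.8°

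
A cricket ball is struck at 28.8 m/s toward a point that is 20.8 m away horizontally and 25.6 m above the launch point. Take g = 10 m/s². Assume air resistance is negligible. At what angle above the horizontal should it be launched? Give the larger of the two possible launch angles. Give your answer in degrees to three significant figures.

Trajectory: y = x tanθ − g x² (1 + tan²θ)/(2v₀²). With x = 20.8, y = 25.6, v₀ = 28.8, g = 10.0:
2.608 tan²θ − 20.8 tanθ + (28.21) = 0.
tanθ = [20.8 ± √(20.8² − 4 × 2.608 × (28.21))] / (2 × 2.608) = (20.8 ± 11.76) / 5.216, giving tanθ = 1.733 or 6.243.
θ = 60.01° or 80.90°; the larger is 80.90°.

80.9°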